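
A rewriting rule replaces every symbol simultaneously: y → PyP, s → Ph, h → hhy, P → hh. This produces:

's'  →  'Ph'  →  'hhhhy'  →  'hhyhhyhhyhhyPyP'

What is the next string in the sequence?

Replace each of the 15 characters of hhyhhyhhyhhyPyP in place — hhy hhy PyP hhy hhy PyP hhy hhy PyP hhy hhy PyP hh PyP hh — and concatenate.

hhyhhyPyPhhyhhyPyPhhyhhyPyPhhyhhyPyPhhPyPhh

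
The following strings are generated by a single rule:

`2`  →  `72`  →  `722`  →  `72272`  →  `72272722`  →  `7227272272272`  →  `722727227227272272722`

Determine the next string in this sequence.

From term 3 onward, concatenate the last term with the second-to-last: 72·2 = 722, 722·72 = 72272, …
The next term joins 722727227227272272722 and 7227272272272.

7227272272272722727227227272272272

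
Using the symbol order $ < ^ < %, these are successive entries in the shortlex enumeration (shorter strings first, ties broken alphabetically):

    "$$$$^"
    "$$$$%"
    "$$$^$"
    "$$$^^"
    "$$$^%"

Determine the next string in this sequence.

$$$%$

The successor of $$$^% increments the rightmost position that isn't already % and resets every position after it to $.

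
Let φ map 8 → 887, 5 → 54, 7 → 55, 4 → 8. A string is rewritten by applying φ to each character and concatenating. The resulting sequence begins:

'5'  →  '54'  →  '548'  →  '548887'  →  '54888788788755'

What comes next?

5488878878875588788755887887555454

φ(54888788788755) expands symbol-by-symbol to 54 8 887 887 887 55 887 887 55 887 887 55 54 54; joining the 14 pieces gives the next term.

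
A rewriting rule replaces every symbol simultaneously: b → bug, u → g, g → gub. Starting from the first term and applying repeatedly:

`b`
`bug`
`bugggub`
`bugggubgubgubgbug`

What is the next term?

Rewriting the 17 symbols of bugggubgubgubgbug one by one yields bug g gub gub gub g bug gub g bug gub g bug gub bug g gub; concatenated:

bugggubgubgubgbuggubgbuggubgbuggubbugggub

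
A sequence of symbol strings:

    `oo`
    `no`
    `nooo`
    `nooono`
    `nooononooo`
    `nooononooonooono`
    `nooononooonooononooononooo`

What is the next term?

nooononooonooononooononooonooononooonooono

From term 3 onward, concatenate the last term with the second-to-last: no·oo = nooo, nooo·no = nooono, …
The next term joins nooononooonooononooononooo and nooononooonooono.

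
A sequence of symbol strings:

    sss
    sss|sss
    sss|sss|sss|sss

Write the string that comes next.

s(k+1) = s(k)·|·s(k) — each term doubles the last with '|' between the halves.
So the next term is two copies of sss|sss|sss|sss with '|' between the halves.

sss|sss|sss|sss|sss|sss|sss|sss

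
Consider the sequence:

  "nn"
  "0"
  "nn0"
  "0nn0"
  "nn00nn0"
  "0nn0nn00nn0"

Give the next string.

This is a Fibonacci-style word recurrence s(k) = s(k−2)·s(k−1): e.g. nn·0 = nn0.
Continuing: nn00nn0 · 0nn0nn00nn0 gives term 7.

nn00nn00nn0nn00nn0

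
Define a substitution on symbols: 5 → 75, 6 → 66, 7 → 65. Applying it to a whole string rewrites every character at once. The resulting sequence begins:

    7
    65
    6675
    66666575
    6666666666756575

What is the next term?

φ(6666666666756575) expands symbol-by-symbol to 66 66 66 66 66 66 66 66 66 66 65 75 66 75 65 75; joining the 16 pieces gives the next term.

66666666666666666666657566756575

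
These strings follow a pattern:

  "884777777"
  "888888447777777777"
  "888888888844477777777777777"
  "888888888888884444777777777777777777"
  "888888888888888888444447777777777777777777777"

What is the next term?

The n-th term is 4n-2 8's then n 4's then 4n+2 7's (n = 1, 2, …).
At n = 6 the blocks have lengths 22, 6, 26.

888888888888888888888844444477777777777777777777777777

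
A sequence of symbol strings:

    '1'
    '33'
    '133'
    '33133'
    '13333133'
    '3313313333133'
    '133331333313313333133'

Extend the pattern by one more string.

This is a Fibonacci-style word recurrence s(k) = s(k−2)·s(k−1): e.g. 1·33 = 133.
The next term joins 3313313333133 and 133331333313313333133.

3313313333133133331333313313333133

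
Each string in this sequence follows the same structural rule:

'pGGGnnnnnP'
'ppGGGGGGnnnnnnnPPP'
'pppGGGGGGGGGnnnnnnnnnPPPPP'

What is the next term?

ppppGGGGGGGGGGGGnnnnnnnnnnnPPPPPPP

The n-th term is n p's then 3n G's then 2n+3 n's then 2n-1 P's (n = 1, 2, …).
For the next term, n = 4, so the run lengths are 4, 12, 11, 7.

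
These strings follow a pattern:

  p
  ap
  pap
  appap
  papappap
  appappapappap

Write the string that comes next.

This is a Fibonacci-style word recurrence s(k) = s(k−2)·s(k−1): e.g. p·ap = pap.
Continuing: papappap · appappapappap gives term 7.

papappapappappapappap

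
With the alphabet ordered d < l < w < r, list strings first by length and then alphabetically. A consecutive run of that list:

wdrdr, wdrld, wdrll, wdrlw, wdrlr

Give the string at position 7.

wdrwl

Continuing the enumeration 2 steps past wdrlr: wdrlr → wdrwd → (answer).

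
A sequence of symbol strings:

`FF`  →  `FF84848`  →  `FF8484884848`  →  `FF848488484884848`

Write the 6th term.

FF8484884848848488484884848

Each term is the previous one with 84848 appended.
From FF848488484884848, 2 further steps: FF848488484884848 → FF84848848488484884848 → (answer).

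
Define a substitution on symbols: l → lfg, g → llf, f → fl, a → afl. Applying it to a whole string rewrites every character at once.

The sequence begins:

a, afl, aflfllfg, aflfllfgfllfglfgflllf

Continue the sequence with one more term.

φ(aflfllfgfllfglfgflllf) expands symbol-by-symbol to afl fl lfg fl lfg lfg fl llf fl lfg lfg fl llf lfg fl llf fl lfg lfg lfg fl; joining the 21 pieces gives the next term.

aflfllfgfllfglfgflllffllfglfgflllflfgflllffllfglfglfgfl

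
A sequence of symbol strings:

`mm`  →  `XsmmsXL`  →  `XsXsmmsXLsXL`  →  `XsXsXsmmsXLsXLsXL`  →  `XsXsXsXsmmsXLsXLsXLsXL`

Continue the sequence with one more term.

s(k+1) = Xs·s(k)·sXL, so each term gains Xs as a prefix and sXL as a suffix.
Applying this once more to XsXsXsXsmmsXLsXLsXLsXL:

XsXsXsXsXsmmsXLsXLsXLsXLsXL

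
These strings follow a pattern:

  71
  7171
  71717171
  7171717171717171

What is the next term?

s(k+1) = s(k)·s(k) — each term doubles the last.
One more doubling of 7171717171717171 gives the answer.

71717171717171717171717171717171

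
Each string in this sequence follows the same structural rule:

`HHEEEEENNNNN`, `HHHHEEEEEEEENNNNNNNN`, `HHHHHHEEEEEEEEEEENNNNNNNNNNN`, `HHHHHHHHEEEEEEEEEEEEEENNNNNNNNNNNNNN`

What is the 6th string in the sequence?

HHHHHHHHHHHHEEEEEEEEEEEEEEEEEEEENNNNNNNNNNNNNNNNNNNN

Each string has the form H^{2n-2} E^{3n-1} N^{3n-1}, where the shown terms are n = 2, 3, 4, 5.
For term 6, n = 7, so the run lengths are 12, 20, 20.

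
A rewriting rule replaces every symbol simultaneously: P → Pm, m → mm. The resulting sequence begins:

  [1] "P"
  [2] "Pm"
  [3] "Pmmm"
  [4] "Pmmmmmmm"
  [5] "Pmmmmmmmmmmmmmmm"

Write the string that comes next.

Pmmmmmmmmmmmmmmmmmmmmmmmmmmmmmmm

φ(Pmmmmmmmmmmmmmmm) expands symbol-by-symbol to Pm mm mm mm mm mm mm mm mm mm mm mm mm mm mm mm; joining the 16 pieces gives the next term.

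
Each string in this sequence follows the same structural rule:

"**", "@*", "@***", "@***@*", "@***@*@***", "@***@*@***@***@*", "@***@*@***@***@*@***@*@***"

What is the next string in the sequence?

This is a Fibonacci-style word recurrence s(k) = s(k−1)·s(k−2): e.g. @*·** = @***.
The next term joins @***@*@***@***@*@***@*@*** and @***@*@***@***@*.

@***@*@***@***@*@***@*@***@***@*@***@***@*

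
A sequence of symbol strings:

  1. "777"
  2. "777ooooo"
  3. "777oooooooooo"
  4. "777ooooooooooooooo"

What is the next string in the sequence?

The strings grow by a fixed suffix ooooo each time.
Applying this once more to 777ooooooooooooooo:

777oooooooooooooooooooo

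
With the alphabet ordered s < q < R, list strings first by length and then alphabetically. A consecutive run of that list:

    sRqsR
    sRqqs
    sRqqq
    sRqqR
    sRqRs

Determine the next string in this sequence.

Treat sRqRs as a base-3 numeral over the given alphabet and add one, carrying through any trailing R's.

sRqRq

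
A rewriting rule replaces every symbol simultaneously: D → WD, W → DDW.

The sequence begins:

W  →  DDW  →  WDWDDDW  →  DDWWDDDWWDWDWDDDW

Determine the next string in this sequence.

WDWDDDWDDWWDWDWDDDWDDWWDDDWWDDDWWDWDWDDDW

Applying the rule to each of the 17 symbols of DDWWDDDWWDWDWDDDW gives the pieces WD WD DDW DDW WD WD WD DDW DDW WD DDW WD DDW WD WD WD DDW, which concatenate to the answer.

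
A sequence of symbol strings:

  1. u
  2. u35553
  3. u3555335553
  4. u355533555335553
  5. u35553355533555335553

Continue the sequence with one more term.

Every step adds 35553 to the end: s(k+1) = s(k)·35553.
One more step from u35553355533555335553 gives the answer.

u3555335553355533555335553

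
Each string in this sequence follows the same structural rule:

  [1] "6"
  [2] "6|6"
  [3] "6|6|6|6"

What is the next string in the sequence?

Each string is two copies of the previous one joined by '|'.
Doubling 6|6|6|6 with '|' between the halves:

6|6|6|6|6|6|6|6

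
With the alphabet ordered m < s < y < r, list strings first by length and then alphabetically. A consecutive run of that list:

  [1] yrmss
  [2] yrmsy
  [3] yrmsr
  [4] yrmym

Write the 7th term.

yrmyr

Advancing 3 positions from yrmym through yrmym → yrmys → yrmyy reaches term 7.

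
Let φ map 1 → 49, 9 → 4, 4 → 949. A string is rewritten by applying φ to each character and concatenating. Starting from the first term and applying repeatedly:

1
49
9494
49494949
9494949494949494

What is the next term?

Replace each of the 16 characters of 9494949494949494 in place — 4 949 4 949 4 949 4 949 4 949 4 949 4 949 4 949 — and concatenate.

49494949494949494949494949494949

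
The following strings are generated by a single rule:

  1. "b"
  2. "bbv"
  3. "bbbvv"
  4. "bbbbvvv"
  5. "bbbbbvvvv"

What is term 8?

bbbbbbbbvvvvvvv

Every step adds b to the front and v to the end of the previous string.
From bbbbbvvvv, 3 further steps: bbbbbvvvv → bbbbbbvvvvv → bbbbbbbvvvvvv → (answer).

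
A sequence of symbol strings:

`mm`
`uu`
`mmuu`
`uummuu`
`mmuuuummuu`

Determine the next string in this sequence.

From term 3 onward, concatenate the second-to-last term with the last: mm·uu = mmuu, uu·mmuu = uummuu, …
Continuing: uummuu · mmuuuummuu gives term 6.

uummuummuuuummuu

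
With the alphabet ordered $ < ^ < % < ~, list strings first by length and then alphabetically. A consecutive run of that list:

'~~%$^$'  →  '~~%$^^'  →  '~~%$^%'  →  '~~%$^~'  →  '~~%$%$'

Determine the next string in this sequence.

~~%$%^

The successor of ~~%$%$ increments the rightmost position that isn't already ~ and resets every position after it to $.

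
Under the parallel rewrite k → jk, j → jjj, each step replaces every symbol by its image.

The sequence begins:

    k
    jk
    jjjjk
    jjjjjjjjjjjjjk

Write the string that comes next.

Rewriting the 14 symbols of jjjjjjjjjjjjjk one by one yields jjj jjj jjj jjj jjj jjj jjj jjj jjj jjj jjj jjj jjj jk; concatenated:

jjjjjjjjjjjjjjjjjjjjjjjjjjjjjjjjjjjjjjjjk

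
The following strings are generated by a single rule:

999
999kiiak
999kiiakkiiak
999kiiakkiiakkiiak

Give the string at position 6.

The strings grow by a fixed suffix kiiak each time.
From 999kiiakkiiakkiiak, 2 further steps: 999kiiakkiiakkiiak → 999kiiakkiiakkiiakkiiak → (answer).

999kiiakkiiakkiiakkiiakkiiak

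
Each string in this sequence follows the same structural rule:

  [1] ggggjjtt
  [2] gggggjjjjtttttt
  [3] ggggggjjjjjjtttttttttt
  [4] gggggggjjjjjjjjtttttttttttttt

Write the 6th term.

gggggggggjjjjjjjjjjjjtttttttttttttttttttttt

The n-th term is n+3 g's then 2n j's then 4n-2 t's (n = 1, 2, …).
For term 6, n = 6, so the run lengths are 9, 12, 22.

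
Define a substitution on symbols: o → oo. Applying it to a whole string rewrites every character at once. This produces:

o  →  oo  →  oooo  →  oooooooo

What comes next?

Apply φ to oooooooo symbol by symbol: o→oo, o→oo, o→oo, o→oo, o→oo, o→oo, o→oo, o→oo; joined: oo oo oo oo oo oo oo oo.

oooooooooooooooo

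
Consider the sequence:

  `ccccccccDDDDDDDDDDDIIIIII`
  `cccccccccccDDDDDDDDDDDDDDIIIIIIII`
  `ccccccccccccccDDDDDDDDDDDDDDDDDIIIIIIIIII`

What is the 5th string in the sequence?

ccccccccccccccccccccDDDDDDDDDDDDDDDDDDDDDDDIIIIIIIIIIIIII

Each string has the form c^{3n-1} D^{3n+2} I^{2n}, where the shown terms are n = 3, 4, 5.
Setting n = 7 gives 20, 23, 14 characters in each block.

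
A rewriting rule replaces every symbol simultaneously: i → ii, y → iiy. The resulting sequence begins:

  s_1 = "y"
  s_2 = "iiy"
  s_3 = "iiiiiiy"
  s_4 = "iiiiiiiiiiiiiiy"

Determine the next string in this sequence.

iiiiiiiiiiiiiiiiiiiiiiiiiiiiiiy

φ(iiiiiiiiiiiiiiy) expands symbol-by-symbol to ii ii ii ii ii ii ii ii ii ii ii ii ii ii iiy; joining the 15 pieces gives the next term.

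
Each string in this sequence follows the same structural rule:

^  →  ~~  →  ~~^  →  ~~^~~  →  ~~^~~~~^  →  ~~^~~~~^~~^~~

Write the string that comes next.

~~^~~~~^~~^~~~~^~~~~^

Each term (from the third on) is the previous term followed by the one before it: term 3 = ~~·^ = ~~^.
Continuing: ~~^~~~~^~~^~~ · ~~^~~~~^ gives term 7.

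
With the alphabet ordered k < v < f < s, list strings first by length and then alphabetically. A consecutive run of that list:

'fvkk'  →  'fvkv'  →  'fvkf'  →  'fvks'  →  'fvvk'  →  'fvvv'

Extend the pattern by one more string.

The successor of fvvv increments the rightmost position that isn't already s and resets every position after it to k.

fvvf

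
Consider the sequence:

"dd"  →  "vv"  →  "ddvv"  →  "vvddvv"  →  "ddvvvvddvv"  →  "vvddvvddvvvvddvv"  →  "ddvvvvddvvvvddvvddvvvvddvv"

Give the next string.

Each term (from the third on) is the two preceding terms concatenated in order: term 3 = dd·vv = ddvv.
Continuing: vvddvvddvvvvddvv · ddvvvvddvvvvddvvddvvvvddvv gives term 8.

vvddvvddvvvvddvvddvvvvddvvvvddvvddvvvvddvv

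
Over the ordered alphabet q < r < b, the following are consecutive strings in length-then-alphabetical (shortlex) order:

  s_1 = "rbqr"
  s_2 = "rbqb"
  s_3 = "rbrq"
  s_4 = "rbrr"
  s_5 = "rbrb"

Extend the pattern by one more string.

Find the rightmost character of rbrb below b, bump it to the next letter, and reset everything to its right to q.

rbbq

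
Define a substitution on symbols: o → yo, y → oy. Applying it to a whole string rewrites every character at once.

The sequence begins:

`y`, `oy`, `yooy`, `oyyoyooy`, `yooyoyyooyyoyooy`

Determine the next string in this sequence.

φ(yooyoyyooyyoyooy) expands symbol-by-symbol to oy yo yo oy yo oy oy yo yo oy oy yo oy yo yo oy; joining the 16 pieces gives the next term.

oyyoyooyyooyoyyoyooyoyyooyyoyooy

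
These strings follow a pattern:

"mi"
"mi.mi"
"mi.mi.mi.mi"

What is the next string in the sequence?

mi.mi.mi.mi.mi.mi.mi.mi

Every step duplicates the string with '.' between the halves.
So the next term is two copies of mi.mi.mi.mi with '.' between the halves.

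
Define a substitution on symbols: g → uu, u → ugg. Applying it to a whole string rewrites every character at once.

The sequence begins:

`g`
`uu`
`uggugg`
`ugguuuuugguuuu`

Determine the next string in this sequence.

Replace each of the 14 characters of ugguuuuugguuuu in place — ugg uu uu ugg ugg ugg ugg ugg uu uu ugg ugg ugg ugg — and concatenate.

ugguuuuugguggugguggugguuuuuggugguggugg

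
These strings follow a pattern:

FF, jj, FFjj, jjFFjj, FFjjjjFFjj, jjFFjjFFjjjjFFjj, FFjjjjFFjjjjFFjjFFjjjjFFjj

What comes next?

jjFFjjFFjjjjFFjjFFjjjjFFjjjjFFjjFFjjjjFFjj

Each term (from the third on) is the two preceding terms concatenated in order: term 3 = FF·jj = FFjj.
The next term joins jjFFjjFFjjjjFFjj and FFjjjjFFjjjjFFjjFFjjjjFFjj.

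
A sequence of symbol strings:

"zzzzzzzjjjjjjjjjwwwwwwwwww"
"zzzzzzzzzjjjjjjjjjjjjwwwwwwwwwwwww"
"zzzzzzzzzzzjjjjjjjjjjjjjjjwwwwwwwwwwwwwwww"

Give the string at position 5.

The n-th term is 2n+1 z's then 3n j's then 3n+1 w's, where the shown terms are n = 3, 4, 5.
For term 5, n = 7, so the run lengths are 15, 21, 22.

zzzzzzzzzzzzzzzjjjjjjjjjjjjjjjjjjjjjwwwwwwwwwwwwwwwwwwwwww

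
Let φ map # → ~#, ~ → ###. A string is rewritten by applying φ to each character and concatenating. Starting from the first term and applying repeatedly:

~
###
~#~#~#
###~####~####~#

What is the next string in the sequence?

φ(###~####~####~#) expands symbol-by-symbol to ~# ~# ~# ### ~# ~# ~# ~# ### ~# ~# ~# ~# ### ~#; joining the 15 pieces gives the next term.

~#~#~####~#~#~#~####~#~#~#~####~#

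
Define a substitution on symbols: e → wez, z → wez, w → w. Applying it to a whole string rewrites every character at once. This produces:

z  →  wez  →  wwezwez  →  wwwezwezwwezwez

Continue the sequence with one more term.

Replace each of the 15 characters of wwwezwezwwezwez in place — w w w wez wez w wez wez w w wez wez w wez wez — and concatenate.

wwwwezwezwwezwezwwwezwezwwezwez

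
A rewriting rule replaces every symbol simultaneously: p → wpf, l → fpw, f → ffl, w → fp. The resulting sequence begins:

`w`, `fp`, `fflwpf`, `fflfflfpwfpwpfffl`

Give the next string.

Replace each of the 17 characters of fflfflfpwfpwpfffl in place — ffl ffl fpw ffl ffl fpw ffl wpf fp ffl wpf fp wpf ffl ffl ffl fpw — and concatenate.

fflfflfpwfflfflfpwfflwpffpfflwpffpwpffflfflfflfpw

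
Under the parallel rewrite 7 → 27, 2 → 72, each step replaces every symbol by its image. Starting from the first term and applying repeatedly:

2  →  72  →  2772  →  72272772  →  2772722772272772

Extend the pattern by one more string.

Rewriting the 16 symbols of 2772722772272772 one by one yields 72 27 27 72 27 72 72 27 27 72 72 27 72 27 27 72; concatenated:

72272772277272272772722772272772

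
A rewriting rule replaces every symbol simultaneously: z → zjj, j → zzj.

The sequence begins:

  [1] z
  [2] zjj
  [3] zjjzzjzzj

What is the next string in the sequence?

Expanding zjjzzjzzj: z→zjj, j→zzj, j→zzj, z→zjj, z→zjj, j→zzj, z→zjj, z→zjj, j→zzj. Concatenated: zjj zzj zzj zjj zjj zzj zjj zjj zzj.

zjjzzjzzjzjjzjjzzjzjjzjjzzj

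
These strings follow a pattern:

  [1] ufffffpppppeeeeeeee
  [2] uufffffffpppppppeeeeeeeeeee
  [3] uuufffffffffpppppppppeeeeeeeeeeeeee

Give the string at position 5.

uuuuufffffffffffffpppppppppppppeeeeeeeeeeeeeeeeeeee

Reading off run lengths: u runs 1, 2, 3; f runs 5, 7, 9; p runs 5, 7, 9; e runs 8, 11, 14 — each is linear in n, where the shown terms are n = 2, 3, 4.
Setting n = 6 gives 5, 13, 13, 20 characters in each block.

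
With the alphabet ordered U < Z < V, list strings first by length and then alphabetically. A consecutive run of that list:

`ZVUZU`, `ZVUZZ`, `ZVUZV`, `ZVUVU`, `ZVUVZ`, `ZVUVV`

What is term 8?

Continuing the enumeration 2 steps past ZVUVV: ZVUVV → ZVZUU → (answer).

ZVZUZ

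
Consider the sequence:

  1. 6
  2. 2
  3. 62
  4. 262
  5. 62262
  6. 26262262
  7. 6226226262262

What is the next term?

This is a Fibonacci-style word recurrence s(k) = s(k−2)·s(k−1): e.g. 6·2 = 62.
Continuing: 26262262 · 6226226262262 gives term 8.

262622626226226262262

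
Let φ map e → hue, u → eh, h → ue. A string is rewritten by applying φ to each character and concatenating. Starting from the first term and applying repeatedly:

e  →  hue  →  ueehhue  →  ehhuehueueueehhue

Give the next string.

Rewriting the 17 symbols of ehhuehueueueehhue one by one yields hue ue ue eh hue ue eh hue eh hue eh hue hue ue ue eh hue; concatenated:

hueueueehhueueehhueehhueehhuehueueueehhue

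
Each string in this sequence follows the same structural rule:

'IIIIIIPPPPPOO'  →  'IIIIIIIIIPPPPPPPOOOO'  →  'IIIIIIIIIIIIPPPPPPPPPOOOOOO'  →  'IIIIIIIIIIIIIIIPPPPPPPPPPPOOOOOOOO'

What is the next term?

Reading off run lengths: I runs 6, 9, 12, 15; P runs 5, 7, 9, 11; O runs 2, 4, 6, 8 — each is linear in n (n = 1, 2, …).
At n = 5 the blocks have lengths 18, 13, 10.

IIIIIIIIIIIIIIIIIIPPPPPPPPPPPPPOOOOOOOOOO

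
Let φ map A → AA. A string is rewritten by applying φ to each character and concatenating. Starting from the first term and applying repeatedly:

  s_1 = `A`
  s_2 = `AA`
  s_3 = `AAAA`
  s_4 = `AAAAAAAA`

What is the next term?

AAAAAAAAAAAAAAAA

Apply φ to AAAAAAAA symbol by symbol: A→AA, A→AA, A→AA, A→AA, A→AA, A→AA, A→AA, A→AA; joined: AA AA AA AA AA AA AA AA.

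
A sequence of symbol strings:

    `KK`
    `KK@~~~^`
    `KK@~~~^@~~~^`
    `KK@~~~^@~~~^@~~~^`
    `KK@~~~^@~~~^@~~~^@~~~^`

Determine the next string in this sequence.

Every step adds @~~~^ to the end: s(k+1) = s(k)·@~~~^.
Applying this once more to KK@~~~^@~~~^@~~~^@~~~^:

KK@~~~^@~~~^@~~~^@~~~^@~~~^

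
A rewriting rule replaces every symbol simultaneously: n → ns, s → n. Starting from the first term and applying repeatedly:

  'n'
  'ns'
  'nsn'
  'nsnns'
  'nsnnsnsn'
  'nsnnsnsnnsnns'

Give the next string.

nsnnsnsnnsnnsnsnnsnsn

Applying the rule to each of the 13 symbols of nsnnsnsnnsnns gives the pieces ns n ns ns n ns n ns ns n ns ns n, which concatenate to the answer.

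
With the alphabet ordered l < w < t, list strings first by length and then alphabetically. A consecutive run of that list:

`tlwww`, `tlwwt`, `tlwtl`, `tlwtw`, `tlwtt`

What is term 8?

Stepping forward 3 times from tlwtt: tlwtt → tltll → tltlw, then the target.

tltlt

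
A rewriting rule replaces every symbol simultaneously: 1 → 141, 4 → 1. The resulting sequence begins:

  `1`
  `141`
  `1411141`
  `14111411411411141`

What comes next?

Applying the rule to each of the 17 symbols of 14111411411411141 gives the pieces 141 1 141 141 141 1 141 141 1 141 141 1 141 141 141 1 141, which concatenate to the answer.

14111411411411141141114114111411411411141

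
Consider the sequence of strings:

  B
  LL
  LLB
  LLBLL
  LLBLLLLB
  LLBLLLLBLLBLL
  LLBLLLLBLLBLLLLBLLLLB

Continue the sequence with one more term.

LLBLLLLBLLBLLLLBLLLLBLLBLLLLBLLBLL

This is a Fibonacci-style word recurrence s(k) = s(k−1)·s(k−2): e.g. LL·B = LLB.
Continuing: LLBLLLLBLLBLLLLBLLLLB · LLBLLLLBLLBLL gives term 8.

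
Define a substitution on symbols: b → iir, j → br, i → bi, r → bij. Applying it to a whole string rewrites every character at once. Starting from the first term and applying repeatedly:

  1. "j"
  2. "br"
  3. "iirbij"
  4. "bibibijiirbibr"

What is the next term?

iirbiiirbiiirbibrbibibijiirbiiirbij

Applying the rule to each of the 14 symbols of bibibijiirbibr gives the pieces iir bi iir bi iir bi br bi bi bij iir bi iir bij, which concatenate to the answer.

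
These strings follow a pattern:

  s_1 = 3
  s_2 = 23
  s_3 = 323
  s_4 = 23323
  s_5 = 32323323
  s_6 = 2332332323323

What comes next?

323233232332332323323

From term 3 onward, concatenate the second-to-last term with the last: 3·23 = 323, 23·323 = 23323, …
The next term joins 32323323 and 2332332323323.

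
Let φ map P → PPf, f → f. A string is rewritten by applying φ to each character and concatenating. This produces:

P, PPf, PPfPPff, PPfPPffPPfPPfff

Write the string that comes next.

Rewriting the 15 symbols of PPfPPffPPfPPfff one by one yields PPf PPf f PPf PPf f f PPf PPf f PPf PPf f f f; concatenated:

PPfPPffPPfPPfffPPfPPffPPfPPffff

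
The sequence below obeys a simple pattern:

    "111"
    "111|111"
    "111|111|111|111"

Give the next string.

Each string is two copies of the previous one joined by '|'.
Doubling 111|111|111|111 with '|' between the halves:

111|111|111|111|111|111|111|111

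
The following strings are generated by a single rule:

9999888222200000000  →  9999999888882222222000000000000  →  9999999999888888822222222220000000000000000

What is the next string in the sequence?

9999999999999888888888222222222222200000000000000000000

Reading off run lengths: 9 runs 4, 7, 10; 8 runs 3, 5, 7; 2 runs 4, 7, 10; 0 runs 8, 12, 16 — each is linear in n, where the shown terms are n = 2, 3, 4.
At n = 5 the blocks have lengths 13, 9, 13, 20.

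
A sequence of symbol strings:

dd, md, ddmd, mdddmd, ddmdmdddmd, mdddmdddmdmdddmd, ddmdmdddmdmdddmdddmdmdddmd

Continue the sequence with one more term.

mdddmdddmdmdddmdddmdmdddmdmdddmdddmdmdddmd

Each term (from the third on) is the two preceding terms concatenated in order: term 3 = dd·md = ddmd.
The next term joins mdddmdddmdmdddmd and ddmdmdddmdmdddmdddmdmdddmd.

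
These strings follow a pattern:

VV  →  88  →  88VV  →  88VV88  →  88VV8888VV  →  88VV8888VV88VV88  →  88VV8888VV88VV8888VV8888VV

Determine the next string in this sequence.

88VV8888VV88VV8888VV8888VV88VV8888VV88VV88

Each term (from the third on) is the previous term followed by the one before it: term 3 = 88·VV = 88VV.
So term 8 is 88VV8888VV88VV8888VV8888VV·88VV8888VV88VV88.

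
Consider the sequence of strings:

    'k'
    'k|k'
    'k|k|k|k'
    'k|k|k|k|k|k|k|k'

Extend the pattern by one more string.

s(k+1) = s(k)·|·s(k) — each term doubles the last with '|' between the halves.
So the next term is two copies of k|k|k|k|k|k|k|k with '|' between the halves.

k|k|k|k|k|k|k|k|k|k|k|k|k|k|k|k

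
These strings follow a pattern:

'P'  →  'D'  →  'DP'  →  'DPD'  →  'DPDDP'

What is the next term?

DPDDPDPD

This is a Fibonacci-style word recurrence s(k) = s(k−1)·s(k−2): e.g. D·P = DP.
So term 6 is DPDDP·DPD.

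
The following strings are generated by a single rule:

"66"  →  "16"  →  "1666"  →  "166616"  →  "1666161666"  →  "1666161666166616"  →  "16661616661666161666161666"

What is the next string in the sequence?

166616166616661616661616661666161666166616

This is a Fibonacci-style word recurrence s(k) = s(k−1)·s(k−2): e.g. 16·66 = 1666.
So term 8 is 16661616661666161666161666·1666161666166616.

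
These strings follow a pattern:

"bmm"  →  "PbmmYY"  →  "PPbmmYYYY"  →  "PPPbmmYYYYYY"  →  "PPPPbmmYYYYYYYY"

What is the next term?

Every step adds P to the front and YY to the end of the previous string.
Applying this once more to PPPPbmmYYYYYYYY:

PPPPPbmmYYYYYYYYYY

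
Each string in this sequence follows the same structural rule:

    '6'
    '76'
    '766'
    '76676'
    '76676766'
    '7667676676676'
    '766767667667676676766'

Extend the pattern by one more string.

7667676676676766767667667676676676

From term 3 onward, concatenate the last term with the second-to-last: 76·6 = 766, 766·76 = 76676, …
Continuing: 766767667667676676766 · 7667676676676 gives term 8.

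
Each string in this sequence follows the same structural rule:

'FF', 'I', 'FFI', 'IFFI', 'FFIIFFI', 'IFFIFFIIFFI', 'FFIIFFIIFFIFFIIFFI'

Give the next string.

IFFIFFIIFFIFFIIFFIIFFIFFIIFFI

From term 3 onward, concatenate the second-to-last term with the last: FF·I = FFI, I·FFI = IFFI, …
Continuing: IFFIFFIIFFI · FFIIFFIIFFIFFIIFFI gives term 8.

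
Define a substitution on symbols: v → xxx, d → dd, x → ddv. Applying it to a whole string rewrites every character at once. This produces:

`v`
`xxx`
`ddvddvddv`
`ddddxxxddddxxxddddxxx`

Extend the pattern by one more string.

φ(ddddxxxddddxxxddddxxx) expands symbol-by-symbol to dd dd dd dd ddv ddv ddv dd dd dd dd ddv ddv ddv dd dd dd dd ddv ddv ddv; joining the 21 pieces gives the next term.

ddddddddddvddvddvddddddddddvddvddvddddddddddvddvddv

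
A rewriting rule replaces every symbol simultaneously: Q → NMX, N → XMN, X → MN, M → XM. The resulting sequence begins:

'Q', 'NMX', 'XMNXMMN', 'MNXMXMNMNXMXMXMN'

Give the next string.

Rewriting the 16 symbols of MNXMXMNMNXMXMXMN one by one yields XM XMN MN XM MN XM XMN XM XMN MN XM MN XM MN XM XMN; concatenated:

XMXMNMNXMMNXMXMNXMXMNMNXMMNXMMNXMXMN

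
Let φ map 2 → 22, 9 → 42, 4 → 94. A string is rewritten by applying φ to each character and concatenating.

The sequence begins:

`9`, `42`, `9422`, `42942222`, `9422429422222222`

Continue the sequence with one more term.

φ(9422429422222222) expands symbol-by-symbol to 42 94 22 22 94 22 42 94 22 22 22 22 22 22 22 22; joining the 16 pieces gives the next term.

42942222942242942222222222222222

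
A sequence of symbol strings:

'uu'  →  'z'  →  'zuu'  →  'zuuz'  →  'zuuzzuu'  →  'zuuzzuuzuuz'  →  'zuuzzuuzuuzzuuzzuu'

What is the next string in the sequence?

Each term (from the third on) is the previous term followed by the one before it: term 3 = z·uu = zuu.
Continuing: zuuzzuuzuuzzuuzzuu · zuuzzuuzuuz gives term 8.

zuuzzuuzuuzzuuzzuuzuuzzuuzuuz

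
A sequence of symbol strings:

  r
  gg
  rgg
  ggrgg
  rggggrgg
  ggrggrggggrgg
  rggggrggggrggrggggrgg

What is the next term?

ggrggrggggrggrggggrggggrggrggggrgg

From term 3 onward, concatenate the second-to-last term with the last: r·gg = rgg, gg·rgg = ggrgg, …
The next term joins ggrggrggggrgg and rggggrggggrggrggggrgg.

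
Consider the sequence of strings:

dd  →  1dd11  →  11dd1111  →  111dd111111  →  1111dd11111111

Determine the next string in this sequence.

Each term wraps the previous one in 1 on the left and 11 on the right.
Applying this once more to 1111dd11111111:

11111dd1111111111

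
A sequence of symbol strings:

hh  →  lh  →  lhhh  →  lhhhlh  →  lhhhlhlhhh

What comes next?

lhhhlhlhhhlhhhlh

Each term (from the third on) is the previous term followed by the one before it: term 3 = lh·hh = lhhh.
The next term joins lhhhlhlhhh and lhhhlh.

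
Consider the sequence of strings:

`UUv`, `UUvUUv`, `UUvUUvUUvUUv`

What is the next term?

Each string is two copies of the previous one concatenated.
One more doubling of UUvUUvUUvUUv gives the answer.

UUvUUvUUvUUvUUvUUvUUvUUv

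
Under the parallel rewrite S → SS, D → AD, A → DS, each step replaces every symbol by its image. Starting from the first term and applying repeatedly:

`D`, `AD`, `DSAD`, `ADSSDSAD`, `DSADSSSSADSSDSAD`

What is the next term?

φ(DSADSSSSADSSDSAD) expands symbol-by-symbol to AD SS DS AD SS SS SS SS DS AD SS SS AD SS DS AD; joining the 16 pieces gives the next term.

ADSSDSADSSSSSSSSDSADSSSSADSSDSAD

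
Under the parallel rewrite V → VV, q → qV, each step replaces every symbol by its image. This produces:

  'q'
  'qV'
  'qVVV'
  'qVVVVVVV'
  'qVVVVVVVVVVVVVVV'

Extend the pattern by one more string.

φ(qVVVVVVVVVVVVVVV) expands symbol-by-symbol to qV VV VV VV VV VV VV VV VV VV VV VV VV VV VV VV; joining the 16 pieces gives the next term.

qVVVVVVVVVVVVVVVVVVVVVVVVVVVVVVV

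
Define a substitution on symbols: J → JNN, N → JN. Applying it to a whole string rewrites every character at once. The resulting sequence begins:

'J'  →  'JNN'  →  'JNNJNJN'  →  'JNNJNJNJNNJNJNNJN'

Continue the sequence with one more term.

Rewriting the 17 symbols of JNNJNJNJNNJNJNNJN one by one yields JNN JN JN JNN JN JNN JN JNN JN JN JNN JN JNN JN JN JNN JN; concatenated:

JNNJNJNJNNJNJNNJNJNNJNJNJNNJNJNNJNJNJNNJN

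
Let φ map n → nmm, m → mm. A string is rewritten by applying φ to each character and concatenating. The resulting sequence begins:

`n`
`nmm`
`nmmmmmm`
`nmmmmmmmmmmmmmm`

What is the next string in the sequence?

φ(nmmmmmmmmmmmmmm) expands symbol-by-symbol to nmm mm mm mm mm mm mm mm mm mm mm mm mm mm mm; joining the 15 pieces gives the next term.

nmmmmmmmmmmmmmmmmmmmmmmmmmmmmmm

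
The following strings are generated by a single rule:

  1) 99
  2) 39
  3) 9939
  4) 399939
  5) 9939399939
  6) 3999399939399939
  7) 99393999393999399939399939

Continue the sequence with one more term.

This is a Fibonacci-style word recurrence s(k) = s(k−2)·s(k−1): e.g. 99·39 = 9939.
The next term joins 3999399939399939 and 99393999393999399939399939.

399939993939993999393999393999399939399939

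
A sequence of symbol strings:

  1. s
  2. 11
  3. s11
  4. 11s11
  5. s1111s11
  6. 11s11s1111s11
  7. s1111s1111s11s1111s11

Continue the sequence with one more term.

11s11s1111s11s1111s1111s11s1111s11

From term 3 onward, concatenate the second-to-last term with the last: s·11 = s11, 11·s11 = 11s11, …
Continuing: 11s11s1111s11 · s1111s1111s11s1111s11 gives term 8.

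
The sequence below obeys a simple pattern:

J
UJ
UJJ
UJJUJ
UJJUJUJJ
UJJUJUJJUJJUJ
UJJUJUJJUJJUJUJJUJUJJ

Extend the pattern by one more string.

UJJUJUJJUJJUJUJJUJUJJUJJUJUJJUJJUJ

This is a Fibonacci-style word recurrence s(k) = s(k−1)·s(k−2): e.g. UJ·J = UJJ.
Continuing: UJJUJUJJUJJUJUJJUJUJJ · UJJUJUJJUJJUJ gives term 8.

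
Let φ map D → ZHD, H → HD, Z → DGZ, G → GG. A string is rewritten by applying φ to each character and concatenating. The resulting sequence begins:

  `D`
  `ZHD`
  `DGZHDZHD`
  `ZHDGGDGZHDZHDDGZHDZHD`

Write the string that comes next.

Rewriting the 21 symbols of ZHDGGDGZHDZHDDGZHDZHD one by one yields DGZ HD ZHD GG GG ZHD GG DGZ HD ZHD DGZ HD ZHD ZHD GG DGZ HD ZHD DGZ HD ZHD; concatenated:

DGZHDZHDGGGGZHDGGDGZHDZHDDGZHDZHDZHDGGDGZHDZHDDGZHDZHD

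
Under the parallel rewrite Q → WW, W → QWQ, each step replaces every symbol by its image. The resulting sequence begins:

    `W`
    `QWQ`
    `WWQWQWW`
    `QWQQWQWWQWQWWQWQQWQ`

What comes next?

WWQWQWWWWQWQWWQWQQWQWWQWQWWQWQQWQWWQWQWWWWQWQWW

φ(QWQQWQWWQWQWWQWQQWQ) expands symbol-by-symbol to WW QWQ WW WW QWQ WW QWQ QWQ WW QWQ WW QWQ QWQ WW QWQ WW WW QWQ WW; joining the 19 pieces gives the next term.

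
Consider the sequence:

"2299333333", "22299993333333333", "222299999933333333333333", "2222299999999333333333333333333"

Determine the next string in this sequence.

The n-th term is n 2's then 2n-2 9's then 4n-2 3's, where the shown terms are n = 2, 3, 4, 5.
At n = 6 the blocks have lengths 6, 10, 22.

22222299999999993333333333333333333333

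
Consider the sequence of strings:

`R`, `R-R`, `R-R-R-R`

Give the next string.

Each string is two copies of the previous one joined by '-'.
Doubling R-R-R-R with '-' between the halves:

R-R-R-R-R-R-R-R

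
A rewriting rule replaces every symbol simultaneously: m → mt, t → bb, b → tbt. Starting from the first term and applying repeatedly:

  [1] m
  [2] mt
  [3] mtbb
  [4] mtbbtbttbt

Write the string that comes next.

Rewriting each symbol of mtbbtbttbt: m→mt, t→bb, b→tbt, b→tbt, t→bb, b→tbt, t→bb, t→bb, b→tbt, t→bb, which concatenates to mt bb tbt tbt bb tbt bb bb tbt bb.

mtbbtbttbtbbtbtbbbbtbtbb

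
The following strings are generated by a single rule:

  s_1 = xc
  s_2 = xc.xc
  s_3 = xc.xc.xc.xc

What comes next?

Every step duplicates the string with '.' between the halves.
Doubling xc.xc.xc.xc with '.' between the halves:

xc.xc.xc.xc.xc.xc.xc.xc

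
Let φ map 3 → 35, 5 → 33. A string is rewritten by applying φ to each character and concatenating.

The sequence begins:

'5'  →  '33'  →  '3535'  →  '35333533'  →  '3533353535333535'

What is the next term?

Replace each of the 16 characters of 3533353535333535 in place — 35 33 35 35 35 33 35 33 35 33 35 35 35 33 35 33 — and concatenate.

35333535353335333533353535333533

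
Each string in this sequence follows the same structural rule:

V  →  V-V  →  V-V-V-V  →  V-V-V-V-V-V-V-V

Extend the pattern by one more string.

Each string is two copies of the previous one joined by '-'.
Doubling V-V-V-V-V-V-V-V with '-' between the halves:

V-V-V-V-V-V-V-V-V-V-V-V-V-V-V-V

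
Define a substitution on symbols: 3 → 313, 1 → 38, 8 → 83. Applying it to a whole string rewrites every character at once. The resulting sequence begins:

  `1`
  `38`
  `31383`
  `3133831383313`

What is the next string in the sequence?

Rewriting the 13 symbols of 3133831383313 one by one yields 313 38 313 313 83 313 38 313 83 313 313 38 313; concatenated:

3133831331383313383138331331338313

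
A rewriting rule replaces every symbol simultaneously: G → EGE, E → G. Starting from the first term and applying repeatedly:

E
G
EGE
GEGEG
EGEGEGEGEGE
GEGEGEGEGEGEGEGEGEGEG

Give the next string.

EGEGEGEGEGEGEGEGEGEGEGEGEGEGEGEGEGEGEGEGEGE

φ(GEGEGEGEGEGEGEGEGEGEG) expands symbol-by-symbol to EGE G EGE G EGE G EGE G EGE G EGE G EGE G EGE G EGE G EGE G EGE; joining the 21 pieces gives the next term.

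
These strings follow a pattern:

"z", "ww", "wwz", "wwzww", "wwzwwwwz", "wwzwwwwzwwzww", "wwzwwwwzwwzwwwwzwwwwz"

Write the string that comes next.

Each term (from the third on) is the previous term followed by the one before it: term 3 = ww·z = wwz.
Continuing: wwzwwwwzwwzwwwwzwwwwz · wwzwwwwzwwzww gives term 8.

wwzwwwwzwwzwwwwzwwwwzwwzwwwwzwwzww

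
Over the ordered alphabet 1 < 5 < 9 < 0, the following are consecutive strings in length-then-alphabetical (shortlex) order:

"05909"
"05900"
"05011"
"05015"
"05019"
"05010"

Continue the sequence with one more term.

Find the rightmost character of 05010 below 0, bump it to the next letter, and reset everything to its right to 1.

05051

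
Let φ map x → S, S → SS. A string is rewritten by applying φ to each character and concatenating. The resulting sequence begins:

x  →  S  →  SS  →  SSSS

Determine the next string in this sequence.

SSSSSSSS

Rewriting each symbol of SSSS: S→SS, S→SS, S→SS, S→SS, which concatenates to SS SS SS SS.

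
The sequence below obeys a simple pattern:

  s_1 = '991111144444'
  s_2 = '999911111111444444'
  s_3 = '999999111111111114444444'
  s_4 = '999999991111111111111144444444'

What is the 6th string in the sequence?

Each string has the form 9^{2n-2} 1^{3n-1} 4^{n+3}, where the shown terms are n = 2, 3, 4, 5.
For term 6, n = 7, so the run lengths are 12, 20, 10.

999999999999111111111111111111114444444444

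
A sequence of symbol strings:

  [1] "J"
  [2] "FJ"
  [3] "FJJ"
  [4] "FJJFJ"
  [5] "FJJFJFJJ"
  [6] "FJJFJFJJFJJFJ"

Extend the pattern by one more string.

FJJFJFJJFJJFJFJJFJFJJ

From term 3 onward, concatenate the last term with the second-to-last: FJ·J = FJJ, FJJ·FJ = FJJFJ, …
The next term joins FJJFJFJJFJJFJ and FJJFJFJJ.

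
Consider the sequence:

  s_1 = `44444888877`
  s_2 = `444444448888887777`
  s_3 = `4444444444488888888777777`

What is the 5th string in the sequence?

444444444444444448888888888887777777777

Term n consists of 3n-1 4's, followed by 2n 8's, followed by 2n-2 7's, where the shown terms are n = 2, 3, 4.
Setting n = 6 gives 17, 12, 10 characters in each block.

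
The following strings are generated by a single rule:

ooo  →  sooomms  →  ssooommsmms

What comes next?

Every step adds s to the front and mms to the end of the previous string.
Applying this once more to ssooommsmms:

sssooommsmmsmms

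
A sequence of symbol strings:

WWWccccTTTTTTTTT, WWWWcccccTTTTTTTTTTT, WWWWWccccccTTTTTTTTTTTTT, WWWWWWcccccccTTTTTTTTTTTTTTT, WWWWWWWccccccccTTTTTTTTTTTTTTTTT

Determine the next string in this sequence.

Reading off run lengths: W runs 3, 4, 5, 6, 7; c runs 4, 5, 6, 7, 8; T runs 9, 11, 13, 15, 17 — each is linear in n, where the shown terms are n = 3, 4, 5, 6, 7.
For the next term, n = 8, so the run lengths are 8, 9, 19.

WWWWWWWWcccccccccTTTTTTTTTTTTTTTTTTT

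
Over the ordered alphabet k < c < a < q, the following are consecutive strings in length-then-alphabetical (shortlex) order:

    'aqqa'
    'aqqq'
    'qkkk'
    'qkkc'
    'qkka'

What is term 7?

qkck

Stepping forward 2 times from qkka: qkka → qkkq, then the target.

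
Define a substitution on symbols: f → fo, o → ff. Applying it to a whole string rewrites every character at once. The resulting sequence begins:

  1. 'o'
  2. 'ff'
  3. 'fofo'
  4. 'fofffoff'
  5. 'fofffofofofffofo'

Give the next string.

Replace each of the 16 characters of fofffofofofffofo in place — fo ff fo fo fo ff fo ff fo ff fo fo fo ff fo ff — and concatenate.

fofffofofofffofffofffofofofffoff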